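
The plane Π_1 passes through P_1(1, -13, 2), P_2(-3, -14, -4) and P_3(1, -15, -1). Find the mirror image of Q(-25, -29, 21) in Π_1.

P_1P_2 = (-4, -1, -6), P_1P_3 = (0, -2, -3); a normal to Π_1 is P_1P_2 × P_1P_3 = (-9, -12, 8).
Using P_1: Π_1 has equation -9x - 12y + 8z = 163.
λ = (n·Q − d)/|n|² = (741 − 163)/289 = 2.
Reflection = Q − 2λn = (-25, -29, 21) − 4·(-9, -12, 8) = (11, 19, -11).

(11, 19, -11)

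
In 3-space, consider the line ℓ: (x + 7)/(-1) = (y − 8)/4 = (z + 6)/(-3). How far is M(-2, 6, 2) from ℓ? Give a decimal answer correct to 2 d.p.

6.35

ℓ has direction (-1, 4, -3) through (-7, 8, -6).
Taking (-7, 8, -6) on ℓ with direction v = (-1, 4, -3): w = M − (-7, 8, -6) = (5, -2, 8), and w × v = (-26, 7, 18).
Distance = |w × v| / |v| = √1049 / √26 ≈ 6.35.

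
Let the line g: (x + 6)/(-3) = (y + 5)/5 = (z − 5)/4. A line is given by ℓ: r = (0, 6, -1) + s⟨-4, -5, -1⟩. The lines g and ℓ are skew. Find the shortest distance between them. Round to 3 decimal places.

g has direction (-3, 5, 4) through (-6, -5, 5).
Common perpendicular direction n = (-3, 5, 4) × (-4, -5, -1) = (15, -19, 35).
With w = (0, 6, -1) − (-6, -5, 5) = (6, 11, -6), w · n = -329.
Distance = |w · n| / |n| = |-329| / √1811 ≈ 7.731.

7.731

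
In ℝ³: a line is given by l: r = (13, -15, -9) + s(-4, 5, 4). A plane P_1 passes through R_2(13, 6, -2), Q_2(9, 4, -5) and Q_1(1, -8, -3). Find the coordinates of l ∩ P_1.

R_2Q_2 = (-4, -2, -3), R_2Q_1 = (-12, -14, -1); a normal to P_1 is R_2Q_2 × R_2Q_1 = (-40, 32, 32).
Using R_2: P_1 has equation -40x + 32y + 32z = -392.
Substitute r = (13, -15, -9) + t(-4, 5, 4) into the plane: -1288 + 448t = -392, so t = 2.
Intersection: (13, -15, -9) + 2·(-4, 5, 4) = (5, -5, -1).

(5, -5, -1)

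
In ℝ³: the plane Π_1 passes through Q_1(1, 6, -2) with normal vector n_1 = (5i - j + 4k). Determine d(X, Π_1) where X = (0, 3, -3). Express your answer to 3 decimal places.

Π_1: n_1·r = n_1·Q_1 gives 5x - y + 4z = -9.
n·X − d = (5)·(0) + (-1)·(3) + (4)·(-3) − (-9) = -6; |n| = √42.
Distance = |-6| / √42 = 6/√42 ≈ 0.926.

0.926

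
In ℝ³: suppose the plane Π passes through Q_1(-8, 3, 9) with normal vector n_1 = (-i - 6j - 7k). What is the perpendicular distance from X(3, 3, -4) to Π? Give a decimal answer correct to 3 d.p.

8.627

Π: n_1·r = n_1·Q_1 gives -x - 6y - 7z = -73.
n·X − d = (-1)·(3) + (-6)·(3) + (-7)·(-4) − (-73) = 80; |n| = √86.
Distance = |80| / √86 = 80/√86 ≈ 8.627.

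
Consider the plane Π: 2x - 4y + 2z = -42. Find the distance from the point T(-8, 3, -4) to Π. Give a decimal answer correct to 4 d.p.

1.2247

n·T − d = (2)·(-8) + (-4)·(3) + (2)·(-4) − (-42) = 6; |n| = √24.
Distance = |6| / √24 = 6/√24 ≈ 1.2247.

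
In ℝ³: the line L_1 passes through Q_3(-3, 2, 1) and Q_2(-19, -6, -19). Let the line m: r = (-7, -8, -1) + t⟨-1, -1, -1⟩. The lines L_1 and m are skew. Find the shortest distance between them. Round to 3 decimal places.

A direction vector for L_1 is Q_2 − Q_3 = (-16, -8, -20).
Common perpendicular direction n = (-16, -8, -20) × (-1, -1, -1) = (-12, 4, 8).
With w = (-7, -8, -1) − (-3, 2, 1) = (-4, -10, -2), w · n = -8.
Distance = |w · n| / |n| = |-8| / √224 ≈ 0.535.

0.535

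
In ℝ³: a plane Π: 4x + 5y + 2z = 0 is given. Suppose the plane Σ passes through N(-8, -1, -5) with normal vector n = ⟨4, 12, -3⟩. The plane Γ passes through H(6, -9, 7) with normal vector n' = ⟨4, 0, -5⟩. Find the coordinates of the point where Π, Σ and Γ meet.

Σ: n·r = n·N gives 4x + 12y - 3z = -29.
Γ: n'·r = n'·H gives 4x - 5z = -11.
Solving the 3×3 linear system 4x + 5y + 2z = 0, 4x + 12y - 3z = -29, 4x - 5z = -11 (e.g. by elimination or Cramer's rule, determinant = -296) gives (1, -2, 3).

(1, -2, 3)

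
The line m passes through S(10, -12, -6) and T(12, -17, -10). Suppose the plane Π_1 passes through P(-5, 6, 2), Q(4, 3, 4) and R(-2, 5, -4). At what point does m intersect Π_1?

(4, 3, 6)

A direction vector for m is T − S = (2, -5, -4).
PQ = (9, -3, 2), PR = (3, -1, -6); a normal to Π_1 is PQ × PR = (20, 60, 0).
Using P: Π_1 has equation 20x + 60y = 260.
Substitute r = (10, -12, -6) + t(2, -5, -4) into the plane: -520 + (-260)t = 260, so t = -3.
Intersection: (10, -12, -6) + (-3)·(2, -5, -4) = (4, 3, 6).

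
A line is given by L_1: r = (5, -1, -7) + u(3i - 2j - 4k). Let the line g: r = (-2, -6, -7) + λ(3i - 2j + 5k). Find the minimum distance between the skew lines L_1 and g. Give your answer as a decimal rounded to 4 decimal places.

8.0432

Common perpendicular direction n = (3, -2, -4) × (3, -2, 5) = (-18, -27, 0).
With w = (-2, -6, -7) − (5, -1, -7) = (-7, -5, 0), w · n = 261.
Distance = |w · n| / |n| = |261| / √1053 ≈ 8.0432.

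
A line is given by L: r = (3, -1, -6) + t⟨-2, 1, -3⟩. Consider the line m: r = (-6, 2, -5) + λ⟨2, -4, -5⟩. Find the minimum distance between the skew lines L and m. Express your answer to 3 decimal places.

4.605

Common perpendicular direction n = (-2, 1, -3) × (2, -4, -5) = (-17, -16, 6).
With w = (-6, 2, -5) − (3, -1, -6) = (-9, 3, 1), w · n = 111.
Distance = |w · n| / |n| = |111| / √581 ≈ 4.605.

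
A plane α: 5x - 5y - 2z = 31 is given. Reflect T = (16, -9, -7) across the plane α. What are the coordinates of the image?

(-4, 11, 1)

λ = (n·T − d)/|n|² = (139 − 31)/54 = 2.
Reflection = T − 2λn = (16, -9, -7) − 4·(5, -5, -2) = (-4, 11, 1).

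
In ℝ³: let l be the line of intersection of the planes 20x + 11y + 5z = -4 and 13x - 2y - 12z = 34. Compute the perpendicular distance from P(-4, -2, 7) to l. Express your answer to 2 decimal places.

Direction of l: (20, 11, 5) × (13, -2, -12) = (-122, 305, -183).
A point on l: solving the two plane equations with x = 2 gives (2, -4, 0).
Taking (2, -4, 0) on l with direction v = (-122, 305, -183): w = P − (2, -4, 0) = (-6, 2, 7), and w × v = (-2501, -1952, -1586).
Distance = |w × v| / |v| = √12580701 / √141398 ≈ 9.43.

9.43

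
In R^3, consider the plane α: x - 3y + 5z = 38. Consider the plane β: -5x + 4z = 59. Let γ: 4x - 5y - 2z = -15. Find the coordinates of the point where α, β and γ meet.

Solving the 3×3 linear system x - 3y + 5z = 38, -5x + 4z = 59, 4x - 5y - 2z = -15 (e.g. by elimination or Cramer's rule, determinant = 127) gives (-7, -5, 6).

(-7, -5, 6)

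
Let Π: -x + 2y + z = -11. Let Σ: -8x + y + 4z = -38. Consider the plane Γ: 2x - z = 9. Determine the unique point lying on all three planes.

(2, -2, -5)

Solving the 3×3 linear system -x + 2y + z = -11, -8x + y + 4z = -38, 2x - z = 9 (e.g. by elimination or Cramer's rule, determinant = -1) gives (2, -2, -5).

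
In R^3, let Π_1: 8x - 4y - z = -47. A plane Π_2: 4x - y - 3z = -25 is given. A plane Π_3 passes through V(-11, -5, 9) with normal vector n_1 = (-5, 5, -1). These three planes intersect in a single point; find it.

(-8, -4, -1)

Π_3: n_1·r = n_1·V gives -5x + 5y - z = 21.
Solving the 3×3 linear system 8x - 4y - z = -47, 4x - y - 3z = -25, -5x + 5y - z = 21 (e.g. by elimination or Cramer's rule, determinant = 37) gives (-8, -4, -1).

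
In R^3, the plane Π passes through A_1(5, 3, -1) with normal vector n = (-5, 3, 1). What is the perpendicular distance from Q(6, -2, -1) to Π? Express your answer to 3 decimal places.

3.381

Π: n·r = n·A_1 gives -5x + 3y + z = -17.
n·Q − d = (-5)·(6) + (3)·(-2) + (1)·(-1) − (-17) = -20; |n| = √35.
Distance = |-20| / √35 = 20/√35 ≈ 3.381.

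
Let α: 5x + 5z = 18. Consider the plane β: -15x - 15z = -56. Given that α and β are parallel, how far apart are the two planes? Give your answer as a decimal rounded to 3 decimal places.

0.094

Rescale β by 1/(-3): 5x + 5z = 56/3. Then distance = |18 − (56/3)| / √50 ≈ 0.094.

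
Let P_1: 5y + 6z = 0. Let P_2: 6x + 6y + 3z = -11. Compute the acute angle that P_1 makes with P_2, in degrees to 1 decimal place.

46.9

cos θ = |n₁·n₂| / (|n₁||n₂|) = |48| / (√61 · √81).
θ = arccos(0.68286) ≈ 46.9°.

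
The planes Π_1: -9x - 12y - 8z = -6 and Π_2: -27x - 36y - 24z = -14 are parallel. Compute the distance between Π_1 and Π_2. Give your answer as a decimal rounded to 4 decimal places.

Rescale Π_2 by 1/3: -9x - 12y - 8z = -14/3. Then distance = |-6 − (-14/3)| / √289 ≈ 0.0784.

0.0784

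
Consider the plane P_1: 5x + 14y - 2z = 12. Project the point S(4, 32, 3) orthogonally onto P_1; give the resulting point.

(-6, 4, 7)

Foot = S − λn with λ = (n·S − d)/|n|² = (462 − 12)/225 = 2.
Foot = (4, 32, 3) − 2·(5, 14, -2) = (-6, 4, 7).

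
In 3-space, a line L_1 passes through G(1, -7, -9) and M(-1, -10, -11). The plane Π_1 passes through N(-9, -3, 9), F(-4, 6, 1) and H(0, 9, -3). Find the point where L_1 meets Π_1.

A direction vector for L_1 is M − G = (-2, -3, -2).
NF = (5, 9, -8), NH = (9, 12, -12); a normal to Π_1 is NF × NH = (-12, -12, -21).
Using N: Π_1 has equation -12x - 12y - 21z = -45.
Substitute r = (1, -7, -9) + t(-2, -3, -2) into the plane: 261 + 102t = -45, so t = -3.
Intersection: (1, -7, -9) + (-3)·(-2, -3, -2) = (7, 2, -3).

(7, 2, -3)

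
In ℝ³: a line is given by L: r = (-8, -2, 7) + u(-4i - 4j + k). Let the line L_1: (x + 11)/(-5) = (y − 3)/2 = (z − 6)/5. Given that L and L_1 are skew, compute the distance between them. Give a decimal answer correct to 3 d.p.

4.374

L_1 has direction (-5, 2, 5) through (-11, 3, 6).
Common perpendicular direction n = (-4, -4, 1) × (-5, 2, 5) = (-22, 15, -28).
With w = (-11, 3, 6) − (-8, -2, 7) = (-3, 5, -1), w · n = 169.
Distance = |w · n| / |n| = |169| / √1493 ≈ 4.374.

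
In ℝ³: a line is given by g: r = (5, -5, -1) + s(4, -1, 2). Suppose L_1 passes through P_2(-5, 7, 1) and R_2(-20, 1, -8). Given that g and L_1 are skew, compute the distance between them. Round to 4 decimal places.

4.8323

A direction vector for L_1 is R_2 − P_2 = (-15, -6, -9).
Common perpendicular direction n = (4, -1, 2) × (-15, -6, -9) = (21, 6, -39).
With w = (-5, 7, 1) − (5, -5, -1) = (-10, 12, 2), w · n = -216.
Distance = |w · n| / |n| = |-216| / √1998 ≈ 4.8323.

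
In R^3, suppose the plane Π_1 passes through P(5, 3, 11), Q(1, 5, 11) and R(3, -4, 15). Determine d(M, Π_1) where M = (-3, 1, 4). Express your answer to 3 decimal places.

PQ = (-4, 2, 0), PR = (-2, -7, 4); a normal to Π_1 is PQ × PR = (8, 16, 32).
Using P: Π_1 has equation 8x + 16y + 32z = 440.
n·M − d = (8)·(-3) + (16)·(1) + (32)·(4) − 440 = -320; |n| = √1344.
Distance = |-320| / √1344 = 320/√1344 ≈ 8.729.

8.729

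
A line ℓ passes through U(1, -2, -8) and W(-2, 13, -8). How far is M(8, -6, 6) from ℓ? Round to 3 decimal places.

15.263

A direction vector for ℓ is W − U = (-3, 15, 0).
Taking (1, -2, -8) on ℓ with direction v = (-3, 15, 0): w = M − (1, -2, -8) = (7, -4, 14), and w × v = (-210, -42, 93).
Distance = |w × v| / |v| = √54513 / √234 ≈ 15.263.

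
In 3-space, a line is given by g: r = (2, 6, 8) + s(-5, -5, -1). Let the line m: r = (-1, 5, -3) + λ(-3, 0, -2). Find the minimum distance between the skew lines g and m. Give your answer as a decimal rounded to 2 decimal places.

7.34

Common perpendicular direction n = (-5, -5, -1) × (-3, 0, -2) = (10, -7, -15).
With w = (-1, 5, -3) − (2, 6, 8) = (-3, -1, -11), w · n = 142.
Distance = |w · n| / |n| = |142| / √374 ≈ 7.34.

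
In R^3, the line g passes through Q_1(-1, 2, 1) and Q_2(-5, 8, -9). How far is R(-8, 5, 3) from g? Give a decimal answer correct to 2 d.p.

7.59

A direction vector for g is Q_2 − Q_1 = (-4, 6, -10).
Taking (-1, 2, 1) on g with direction v = (-4, 6, -10): w = R − (-1, 2, 1) = (-7, 3, 2), and w × v = (-42, -78, -30).
Distance = |w × v| / |v| = √8748 / √152 ≈ 7.59.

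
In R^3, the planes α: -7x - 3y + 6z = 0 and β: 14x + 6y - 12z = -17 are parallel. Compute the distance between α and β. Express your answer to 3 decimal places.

0.877

Rescale β by 1/(-2): -7x - 3y + 6z = 17/2. Then distance = |0 − (17/2)| / √94 ≈ 0.877.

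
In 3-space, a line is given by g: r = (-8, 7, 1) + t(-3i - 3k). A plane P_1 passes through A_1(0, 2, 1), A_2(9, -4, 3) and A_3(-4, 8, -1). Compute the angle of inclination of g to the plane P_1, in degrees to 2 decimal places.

A_1A_2 = (9, -6, 2), A_1A_3 = (-4, 6, -2); a normal to P_1 is A_1A_2 × A_1A_3 = (0, 10, 30).
Using A_1: P_1 has equation 10y + 30z = 50.
sin θ = |n·v| / (|n||v|) = |-90| / (√1000 · √18) = 0.67082.
θ ≈ 42.13°.

42.13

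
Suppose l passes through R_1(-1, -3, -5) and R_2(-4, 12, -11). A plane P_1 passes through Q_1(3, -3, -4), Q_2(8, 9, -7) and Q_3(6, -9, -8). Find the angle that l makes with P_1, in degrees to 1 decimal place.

29.4

A direction vector for l is R_2 − R_1 = (-3, 15, -6).
Q_1Q_2 = (5, 12, -3), Q_1Q_3 = (3, -6, -4); a normal to P_1 is Q_1Q_2 × Q_1Q_3 = (-66, 11, -66).
Using Q_1: P_1 has equation -66x + 11y - 66z = 33.
sin θ = |n·v| / (|n||v|) = |759| / (√8833 · √270) = 0.49148.
θ ≈ 29.4°.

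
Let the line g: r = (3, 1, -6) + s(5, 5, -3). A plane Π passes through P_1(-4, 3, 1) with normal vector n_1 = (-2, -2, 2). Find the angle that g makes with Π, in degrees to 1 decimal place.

Π: n_1·r = n_1·P_1 gives -2x - 2y + 2z = 4.
sin θ = |n·v| / (|n||v|) = |-26| / (√12 · √59) = 0.97714.
θ ≈ 77.7°.

77.7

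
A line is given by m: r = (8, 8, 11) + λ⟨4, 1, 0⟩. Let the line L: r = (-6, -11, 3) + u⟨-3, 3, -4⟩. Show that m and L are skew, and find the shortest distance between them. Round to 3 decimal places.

Common perpendicular direction n = (4, 1, 0) × (-3, 3, -4) = (-4, 16, 15).
With w = (-6, -11, 3) − (8, 8, 11) = (-14, -19, -8), w · n = -368.
Since n ≠ 0 the lines are not parallel, and w · n = -368 ≠ 0 so they do not intersect; hence they are skew.
Distance = |w · n| / |n| = |-368| / √497 ≈ 16.507.

16.507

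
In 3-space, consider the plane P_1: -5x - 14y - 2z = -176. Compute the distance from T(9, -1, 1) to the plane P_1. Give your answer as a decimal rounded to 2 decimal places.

n·T − d = (-5)·(9) + (-14)·(-1) + (-2)·(1) − (-176) = 143; |n| = √225.
Distance = |143| / √225 = 143/√225 ≈ 9.53.

9.53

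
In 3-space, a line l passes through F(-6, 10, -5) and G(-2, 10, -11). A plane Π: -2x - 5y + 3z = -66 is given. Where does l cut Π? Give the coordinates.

(-4, 10, -8)

A direction vector for l is G − F = (4, 0, -6).
Substitute r = (-6, 10, -5) + t(4, 0, -6) into the plane: -53 + (-26)t = -66, so t = 1/2.
Intersection: (-6, 10, -5) + (1/2)·(4, 0, -6) = (-4, 10, -8).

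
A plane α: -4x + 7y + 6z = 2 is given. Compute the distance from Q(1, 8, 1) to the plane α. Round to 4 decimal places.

5.5722

n·Q − d = (-4)·(1) + (7)·(8) + (6)·(1) − 2 = 56; |n| = √101.
Distance = |56| / √101 = 56/√101 ≈ 5.5722.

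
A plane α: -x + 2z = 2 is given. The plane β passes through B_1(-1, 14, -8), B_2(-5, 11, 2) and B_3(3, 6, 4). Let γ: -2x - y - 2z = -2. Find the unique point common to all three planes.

(-4, 12, -1)

B_1B_2 = (-4, -3, 10), B_1B_3 = (4, -8, 12); a normal to β is B_1B_2 × B_1B_3 = (44, 88, 44).
Using B_1: β has equation 44x + 88y + 44z = 836.
Solving the 3×3 linear system -x + 2z = 2, 44x + 88y + 44z = 836, -2x - y - 2z = -2 (e.g. by elimination or Cramer's rule, determinant = 396) gives (-4, 12, -1).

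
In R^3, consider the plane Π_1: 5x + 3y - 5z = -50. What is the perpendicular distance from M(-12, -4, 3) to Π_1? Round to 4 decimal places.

4.8170

n·M − d = (5)·(-12) + (3)·(-4) + (-5)·(3) − (-50) = -37; |n| = √59.
Distance = |-37| / √59 = 37/√59 ≈ 4.8170.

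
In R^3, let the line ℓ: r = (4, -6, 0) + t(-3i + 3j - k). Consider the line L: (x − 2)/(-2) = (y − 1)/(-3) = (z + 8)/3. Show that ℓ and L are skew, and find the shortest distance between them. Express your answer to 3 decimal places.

L has direction (-2, -3, 3) through (2, 1, -8).
Common perpendicular direction n = (-3, 3, -1) × (-2, -3, 3) = (6, 11, 15).
With w = (2, 1, -8) − (4, -6, 0) = (-2, 7, -8), w · n = -55.
Since n ≠ 0 the lines are not parallel, and w · n = -55 ≠ 0 so they do not intersect; hence they are skew.
Distance = |w · n| / |n| = |-55| / √382 ≈ 2.814.

2.814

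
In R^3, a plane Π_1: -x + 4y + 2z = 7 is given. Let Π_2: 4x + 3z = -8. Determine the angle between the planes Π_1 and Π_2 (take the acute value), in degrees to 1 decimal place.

cos θ = |n₁·n₂| / (|n₁||n₂|) = |2| / (√21 · √25).
θ = arccos(0.08729) ≈ 85.0°.

85.0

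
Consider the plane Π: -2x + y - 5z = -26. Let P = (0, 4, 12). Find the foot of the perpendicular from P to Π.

(-2, 5, 7)

Foot = P − λn with λ = (n·P − d)/|n|² = (-56 − (-26))/30 = -1.
Foot = (0, 4, 12) − (-1)·(-2, 1, -5) = (-2, 5, 7).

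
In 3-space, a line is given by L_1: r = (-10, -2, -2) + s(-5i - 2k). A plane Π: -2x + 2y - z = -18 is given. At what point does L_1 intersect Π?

(5, -2, 4)

Substitute r = (-10, -2, -2) + t(-5, 0, -2) into the plane: 18 + 12t = -18, so t = -3.
Intersection: (-10, -2, -2) + (-3)·(-5, 0, -2) = (5, -2, 4).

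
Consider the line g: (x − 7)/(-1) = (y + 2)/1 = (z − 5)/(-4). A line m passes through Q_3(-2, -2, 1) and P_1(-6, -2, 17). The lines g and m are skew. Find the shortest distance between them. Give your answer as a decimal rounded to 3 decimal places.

4.444

g has direction (-1, 1, -4) through (7, -2, 5).
A direction vector for m is P_1 − Q_3 = (-4, 0, 16).
Common perpendicular direction n = (-1, 1, -4) × (-4, 0, 16) = (16, 32, 4).
With w = (-2, -2, 1) − (7, -2, 5) = (-9, 0, -4), w · n = -160.
Distance = |w · n| / |n| = |-160| / √1296 ≈ 4.444.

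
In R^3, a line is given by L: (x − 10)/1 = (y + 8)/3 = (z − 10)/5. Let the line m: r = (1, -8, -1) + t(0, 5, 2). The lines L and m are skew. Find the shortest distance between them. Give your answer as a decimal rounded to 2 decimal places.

L has direction (1, 3, 5) through (10, -8, 10).
Common perpendicular direction n = (1, 3, 5) × (0, 5, 2) = (-19, -2, 5).
With w = (1, -8, -1) − (10, -8, 10) = (-9, 0, -11), w · n = 116.
Distance = |w · n| / |n| = |116| / √390 ≈ 5.87.

5.87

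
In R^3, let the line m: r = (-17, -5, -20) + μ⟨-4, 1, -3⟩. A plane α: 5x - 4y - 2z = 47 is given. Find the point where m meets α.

Substitute r = (-17, -5, -20) + t(-4, 1, -3) into the plane: -25 + (-18)t = 47, so t = -4.
Intersection: (-17, -5, -20) + (-4)·(-4, 1, -3) = (-1, -9, -8).

(-1, -9, -8)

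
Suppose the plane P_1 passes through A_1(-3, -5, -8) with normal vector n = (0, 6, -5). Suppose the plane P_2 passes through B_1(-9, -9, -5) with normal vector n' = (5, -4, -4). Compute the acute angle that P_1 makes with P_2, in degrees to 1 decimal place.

86.1

P_1: n·r = n·A_1 gives 6y - 5z = 10.
P_2: n'·r = n'·B_1 gives 5x - 4y - 4z = 11.
cos θ = |n₁·n₂| / (|n₁||n₂|) = |-4| / (√61 · √57).
θ = arccos(0.06784) ≈ 86.1°.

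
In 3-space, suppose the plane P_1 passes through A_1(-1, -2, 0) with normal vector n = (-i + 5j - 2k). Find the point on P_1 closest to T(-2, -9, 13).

P_1: n·r = n·A_1 gives -x + 5y - 2z = -9.
Foot = T − λn with λ = (n·T − d)/|n|² = (-69 − (-9))/30 = -2.
Foot = (-2, -9, 13) − (-2)·(-1, 5, -2) = (-4, 1, 9).

(-4, 1, 9)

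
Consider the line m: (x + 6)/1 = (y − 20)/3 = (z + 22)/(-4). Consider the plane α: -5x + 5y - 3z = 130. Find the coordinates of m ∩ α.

(-9, 11, -10)

m has direction (1, 3, -4) through (-6, 20, -22).
Substitute r = (-6, 20, -22) + t(1, 3, -4) into the plane: 196 + 22t = 130, so t = -3.
Intersection: (-6, 20, -22) + (-3)·(1, 3, -4) = (-9, 11, -10).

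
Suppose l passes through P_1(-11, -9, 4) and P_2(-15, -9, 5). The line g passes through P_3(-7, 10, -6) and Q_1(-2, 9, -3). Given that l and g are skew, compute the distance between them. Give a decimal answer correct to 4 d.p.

A direction vector for l is P_2 − P_1 = (-4, 0, 1).
A direction vector for g is Q_1 − P_3 = (5, -1, 3).
Common perpendicular direction n = (-4, 0, 1) × (5, -1, 3) = (1, 17, 4).
With w = (-7, 10, -6) − (-11, -9, 4) = (4, 19, -10), w · n = 287.
Distance = |w · n| / |n| = |287| / √306 ≈ 16.4067.

16.4067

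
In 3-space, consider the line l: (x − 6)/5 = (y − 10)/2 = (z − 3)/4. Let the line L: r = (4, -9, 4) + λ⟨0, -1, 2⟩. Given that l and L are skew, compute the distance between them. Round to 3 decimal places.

12.293

l has direction (5, 2, 4) through (6, 10, 3).
Common perpendicular direction n = (5, 2, 4) × (0, -1, 2) = (8, -10, -5).
With w = (4, -9, 4) − (6, 10, 3) = (-2, -19, 1), w · n = 169.
Distance = |w · n| / |n| = |169| / √189 ≈ 12.293.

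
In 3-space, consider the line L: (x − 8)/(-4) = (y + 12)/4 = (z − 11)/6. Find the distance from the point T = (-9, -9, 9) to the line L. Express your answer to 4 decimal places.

15.2971

L has direction (-4, 4, 6) through (8, -12, 11).
Taking (8, -12, 11) on L with direction v = (-4, 4, 6): w = T − (8, -12, 11) = (-17, 3, -2), and w × v = (26, 110, -56).
Distance = |w × v| / |v| = √15912 / √68 ≈ 15.2971.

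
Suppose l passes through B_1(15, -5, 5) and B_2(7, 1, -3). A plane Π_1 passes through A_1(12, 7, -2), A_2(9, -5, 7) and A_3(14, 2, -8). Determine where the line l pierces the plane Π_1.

A direction vector for l is B_2 − B_1 = (-8, 6, -8).
A_1A_2 = (-3, -12, 9), A_1A_3 = (2, -5, -6); a normal to Π_1 is A_1A_2 × A_1A_3 = (117, 0, 39).
Using A_1: Π_1 has equation 117x + 39z = 1326.
Substitute r = (15, -5, 5) + t(-8, 6, -8) into the plane: 1950 + (-1248)t = 1326, so t = 1/2.
Intersection: (15, -5, 5) + (1/2)·(-8, 6, -8) = (11, -2, 1).

(11, -2, 1)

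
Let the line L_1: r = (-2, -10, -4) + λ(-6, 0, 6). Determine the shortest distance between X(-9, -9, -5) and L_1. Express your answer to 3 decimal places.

Taking (-2, -10, -4) on L_1 with direction v = (-6, 0, 6): w = X − (-2, -10, -4) = (-7, 1, -1), and w × v = (6, 48, 6).
Distance = |w × v| / |v| = √2376 / √72 ≈ 5.745.

5.745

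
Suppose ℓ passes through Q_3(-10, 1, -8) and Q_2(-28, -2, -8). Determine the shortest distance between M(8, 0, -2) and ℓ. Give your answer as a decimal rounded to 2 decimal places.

7.18

A direction vector for ℓ is Q_2 − Q_3 = (-18, -3, 0).
Taking (-10, 1, -8) on ℓ with direction v = (-18, -3, 0): w = M − (-10, 1, -8) = (18, -1, 6), and w × v = (18, -108, -72).
Distance = |w × v| / |v| = √17172 / √333 ≈ 7.18.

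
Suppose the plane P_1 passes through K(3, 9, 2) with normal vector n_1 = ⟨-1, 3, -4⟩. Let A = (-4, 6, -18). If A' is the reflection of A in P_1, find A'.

P_1: n_1·r = n_1·K gives -x + 3y - 4z = 16.
λ = (n·A − d)/|n|² = (94 − 16)/26 = 3.
Reflection = A − 2λn = (-4, 6, -18) − 6·(-1, 3, -4) = (2, -12, 6).

(2, -12, 6)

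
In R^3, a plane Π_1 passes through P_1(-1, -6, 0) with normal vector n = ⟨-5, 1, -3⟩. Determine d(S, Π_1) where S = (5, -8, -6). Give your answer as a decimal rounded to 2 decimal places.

2.37

Π_1: n·r = n·P_1 gives -5x + y - 3z = -1.
n·S − d = (-5)·(5) + (1)·(-8) + (-3)·(-6) − (-1) = -14; |n| = √35.
Distance = |-14| / √35 = 14/√35 ≈ 2.37.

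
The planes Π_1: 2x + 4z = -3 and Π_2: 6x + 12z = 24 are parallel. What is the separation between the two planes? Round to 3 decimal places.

Rescale Π_2 by 1/3: 2x + 4z = 8. Then distance = |-3 − 8| / √20 ≈ 2.460.

2.460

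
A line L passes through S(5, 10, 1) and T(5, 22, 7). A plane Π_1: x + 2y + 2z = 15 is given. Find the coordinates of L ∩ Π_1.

A direction vector for L is T − S = (0, 12, 6).
Substitute r = (5, 10, 1) + t(0, 12, 6) into the plane: 27 + 36t = 15, so t = -1/3.
Intersection: (5, 10, 1) + (-1/3)·(0, 12, 6) = (5, 6, -1).

(5, 6, -1)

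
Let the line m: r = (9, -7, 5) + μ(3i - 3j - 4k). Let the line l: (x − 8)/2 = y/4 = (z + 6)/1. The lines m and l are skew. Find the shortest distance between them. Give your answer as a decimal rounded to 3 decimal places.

l has direction (2, 4, 1) through (8, 0, -6).
Common perpendicular direction n = (3, -3, -4) × (2, 4, 1) = (13, -11, 18).
With w = (8, 0, -6) − (9, -7, 5) = (-1, 7, -11), w · n = -288.
Distance = |w · n| / |n| = |-288| / √614 ≈ 11.623.

11.623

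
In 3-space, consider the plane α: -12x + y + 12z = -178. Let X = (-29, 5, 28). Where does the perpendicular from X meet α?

(7, 2, -8)

Foot = X − λn with λ = (n·X − d)/|n|² = (689 − (-178))/289 = 3.
Foot = (-29, 5, 28) − 3·(-12, 1, 12) = (7, 2, -8).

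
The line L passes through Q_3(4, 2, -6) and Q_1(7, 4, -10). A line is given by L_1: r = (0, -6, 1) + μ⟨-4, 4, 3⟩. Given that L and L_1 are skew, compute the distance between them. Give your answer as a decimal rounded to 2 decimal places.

A direction vector for L is Q_1 − Q_3 = (3, 2, -4).
Common perpendicular direction n = (3, 2, -4) × (-4, 4, 3) = (22, 7, 20).
With w = (0, -6, 1) − (4, 2, -6) = (-4, -8, 7), w · n = -4.
Distance = |w · n| / |n| = |-4| / √933 ≈ 0.13.

0.13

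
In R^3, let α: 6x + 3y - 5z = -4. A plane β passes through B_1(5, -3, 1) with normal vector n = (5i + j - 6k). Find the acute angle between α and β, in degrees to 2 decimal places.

β: n·r = n·B_1 gives 5x + y - 6z = 16.
cos θ = |n₁·n₂| / (|n₁||n₂|) = |63| / (√70 · √62).
θ = arccos(0.95630) ≈ 17.00°.

17.00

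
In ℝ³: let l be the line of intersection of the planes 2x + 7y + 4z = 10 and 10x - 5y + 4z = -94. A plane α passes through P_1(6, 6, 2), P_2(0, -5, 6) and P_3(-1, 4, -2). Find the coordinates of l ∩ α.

(-4, 6, -6)

Direction of l: (2, 7, 4) × (10, -5, 4) = (48, 32, -80).
A point on l: solving the two plane equations with x = 2 gives (2, 10, -16).
P_1P_2 = (-6, -11, 4), P_1P_3 = (-7, -2, -4); a normal to α is P_1P_2 × P_1P_3 = (52, -52, -65).
Using P_1: α has equation 52x - 52y - 65z = -130.
Substitute r = (2, 10, -16) + t(48, 32, -80) into the plane: 624 + 6032t = -130, so t = -1/8.
Intersection: (2, 10, -16) + (-1/8)·(48, 32, -80) = (-4, 6, -6).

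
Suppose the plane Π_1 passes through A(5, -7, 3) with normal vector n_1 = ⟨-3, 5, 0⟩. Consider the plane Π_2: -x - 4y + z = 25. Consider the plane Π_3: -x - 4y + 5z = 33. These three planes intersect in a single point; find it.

(5, -7, 2)

Π_1: n_1·r = n_1·A gives -3x + 5y = -50.
Solving the 3×3 linear system -3x + 5y = -50, -x - 4y + z = 25, -x - 4y + 5z = 33 (e.g. by elimination or Cramer's rule, determinant = 68) gives (5, -7, 2).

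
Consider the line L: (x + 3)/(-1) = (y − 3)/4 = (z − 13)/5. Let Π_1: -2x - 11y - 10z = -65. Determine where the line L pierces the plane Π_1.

L has direction (-1, 4, 5) through (-3, 3, 13).
Substitute r = (-3, 3, 13) + t(-1, 4, 5) into the plane: -157 + (-92)t = -65, so t = -1.
Intersection: (-3, 3, 13) + (-1)·(-1, 4, 5) = (-2, -1, 8).

(-2, -1, 8)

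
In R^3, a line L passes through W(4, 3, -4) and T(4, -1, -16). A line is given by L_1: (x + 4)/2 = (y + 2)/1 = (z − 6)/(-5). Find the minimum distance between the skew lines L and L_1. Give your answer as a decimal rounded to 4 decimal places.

1.3728

A direction vector for L is T − W = (0, -4, -12).
L_1 has direction (2, 1, -5) through (-4, -2, 6).
Common perpendicular direction n = (0, -4, -12) × (2, 1, -5) = (32, -24, 8).
With w = (-4, -2, 6) − (4, 3, -4) = (-8, -5, 10), w · n = -56.
Distance = |w · n| / |n| = |-56| / √1664 ≈ 1.3728.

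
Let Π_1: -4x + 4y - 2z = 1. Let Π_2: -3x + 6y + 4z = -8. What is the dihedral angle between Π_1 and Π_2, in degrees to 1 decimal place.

cos θ = |n₁·n₂| / (|n₁||n₂|) = |28| / (√36 · √61).
θ = arccos(0.59751) ≈ 53.3°.

53.3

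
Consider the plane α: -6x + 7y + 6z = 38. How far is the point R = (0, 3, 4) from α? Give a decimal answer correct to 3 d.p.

n·R − d = (-6)·(0) + (7)·(3) + (6)·(4) − 38 = 7; |n| = √121.
Distance = |7| / √121 = 7/√121 ≈ 0.636.

0.636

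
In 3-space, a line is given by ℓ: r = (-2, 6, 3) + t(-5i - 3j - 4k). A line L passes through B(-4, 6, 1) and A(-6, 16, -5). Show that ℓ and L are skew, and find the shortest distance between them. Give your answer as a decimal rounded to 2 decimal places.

0.05

A direction vector for L is A − B = (-2, 10, -6).
Common perpendicular direction n = (-5, -3, -4) × (-2, 10, -6) = (58, -22, -56).
With w = (-4, 6, 1) − (-2, 6, 3) = (-2, 0, -2), w · n = -4.
Since n ≠ 0 the lines are not parallel, and w · n = -4 ≠ 0 so they do not intersect; hence they are skew.
Distance = |w · n| / |n| = |-4| / √6984 ≈ 0.05.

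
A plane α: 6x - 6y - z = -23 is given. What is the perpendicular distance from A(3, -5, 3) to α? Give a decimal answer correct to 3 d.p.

7.959

n·A − d = (6)·(3) + (-6)·(-5) + (-1)·(3) − (-23) = 68; |n| = √73.
Distance = |68| / √73 = 68/√73 ≈ 7.959.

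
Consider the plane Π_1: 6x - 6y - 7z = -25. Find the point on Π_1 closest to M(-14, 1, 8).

Foot = M − λn with λ = (n·M − d)/|n|² = (-146 − (-25))/121 = -1.
Foot = (-14, 1, 8) − (-1)·(6, -6, -7) = (-8, -5, 1).

(-8, -5, 1)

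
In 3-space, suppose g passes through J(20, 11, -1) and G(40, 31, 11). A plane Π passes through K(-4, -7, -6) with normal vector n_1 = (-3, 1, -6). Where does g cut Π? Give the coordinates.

(5, -4, -10)

A direction vector for g is G − J = (20, 20, 12).
Π: n_1·r = n_1·K gives -3x + y - 6z = 41.
Substitute r = (20, 11, -1) + t(20, 20, 12) into the plane: -43 + (-112)t = 41, so t = -3/4.
Intersection: (20, 11, -1) + (-3/4)·(20, 20, 12) = (5, -4, -10).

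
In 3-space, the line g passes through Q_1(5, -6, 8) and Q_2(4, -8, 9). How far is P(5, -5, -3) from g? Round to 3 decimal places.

9.687

A direction vector for g is Q_2 − Q_1 = (-1, -2, 1).
Taking (5, -6, 8) on g with direction v = (-1, -2, 1): w = P − (5, -6, 8) = (0, 1, -11), and w × v = (-21, 11, 1).
Distance = |w × v| / |v| = √563 / √6 ≈ 9.687.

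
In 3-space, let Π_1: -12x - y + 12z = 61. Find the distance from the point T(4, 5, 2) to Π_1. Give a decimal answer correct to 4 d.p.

n·T − d = (-12)·(4) + (-1)·(5) + (12)·(2) − 61 = -90; |n| = √289.
Distance = |-90| / √289 = 90/√289 ≈ 5.2941.

5.2941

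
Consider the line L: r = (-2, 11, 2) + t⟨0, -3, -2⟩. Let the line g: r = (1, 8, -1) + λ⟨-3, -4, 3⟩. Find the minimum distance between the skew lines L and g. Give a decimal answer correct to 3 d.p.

2.084

Common perpendicular direction n = (0, -3, -2) × (-3, -4, 3) = (-17, 6, -9).
With w = (1, 8, -1) − (-2, 11, 2) = (3, -3, -3), w · n = -42.
Distance = |w · n| / |n| = |-42| / √406 ≈ 2.084.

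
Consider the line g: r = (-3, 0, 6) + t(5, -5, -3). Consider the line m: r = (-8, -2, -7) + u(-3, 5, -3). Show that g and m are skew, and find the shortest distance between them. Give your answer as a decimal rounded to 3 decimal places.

8.262

Common perpendicular direction n = (5, -5, -3) × (-3, 5, -3) = (30, 24, 10).
With w = (-8, -2, -7) − (-3, 0, 6) = (-5, -2, -13), w · n = -328.
Since n ≠ 0 the lines are not parallel, and w · n = -328 ≠ 0 so they do not intersect; hence they are skew.
Distance = |w · n| / |n| = |-328| / √1576 ≈ 8.262.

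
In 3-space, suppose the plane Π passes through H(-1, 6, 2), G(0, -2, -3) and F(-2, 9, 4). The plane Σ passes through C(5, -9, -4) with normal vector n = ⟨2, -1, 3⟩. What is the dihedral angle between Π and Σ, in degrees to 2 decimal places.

25.38

HG = (1, -8, -5), HF = (-1, 3, 2); a normal to Π is HG × HF = (-1, 3, -5).
Using H: Π has equation -x + 3y - 5z = 9.
Σ: n·r = n·C gives 2x - y + 3z = 7.
cos θ = |n₁·n₂| / (|n₁||n₂|) = |-20| / (√35 · √14).
θ = arccos(0.90351) ≈ 25.38°.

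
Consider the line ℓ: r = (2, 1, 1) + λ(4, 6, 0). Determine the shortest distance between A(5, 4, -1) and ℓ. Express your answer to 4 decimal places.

Taking (2, 1, 1) on ℓ with direction v = (4, 6, 0): w = A − (2, 1, 1) = (3, 3, -2), and w × v = (12, -8, 6).
Distance = |w × v| / |v| = √244 / √52 ≈ 2.1662.

2.1662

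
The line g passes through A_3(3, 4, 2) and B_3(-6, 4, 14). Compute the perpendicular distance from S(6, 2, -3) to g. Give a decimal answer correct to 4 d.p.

2.0881

A direction vector for g is B_3 − A_3 = (-9, 0, 12).
Taking (3, 4, 2) on g with direction v = (-9, 0, 12): w = S − (3, 4, 2) = (3, -2, -5), and w × v = (-24, 9, -18).
Distance = |w × v| / |v| = √981 / √225 ≈ 2.0881.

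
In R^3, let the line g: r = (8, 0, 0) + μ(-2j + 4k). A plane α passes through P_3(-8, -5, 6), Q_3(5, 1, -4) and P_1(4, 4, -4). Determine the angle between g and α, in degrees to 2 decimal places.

40.58

P_3Q_3 = (13, 6, -10), P_3P_1 = (12, 9, -10); a normal to α is P_3Q_3 × P_3P_1 = (30, 10, 45).
Using P_3: α has equation 30x + 10y + 45z = -20.
sin θ = |n·v| / (|n||v|) = |160| / (√3025 · √20) = 0.65049.
θ ≈ 40.58°.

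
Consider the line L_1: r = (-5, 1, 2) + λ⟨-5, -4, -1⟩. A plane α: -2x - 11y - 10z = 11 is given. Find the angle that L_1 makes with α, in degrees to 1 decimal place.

sin θ = |n·v| / (|n||v|) = |64| / (√225 · √42) = 0.65836.
θ ≈ 41.2°.

41.2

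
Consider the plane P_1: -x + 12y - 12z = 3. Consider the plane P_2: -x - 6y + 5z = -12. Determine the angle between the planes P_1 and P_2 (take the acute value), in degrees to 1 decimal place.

11.9

cos θ = |n₁·n₂| / (|n₁||n₂|) = |-131| / (√289 · √62).
θ = arccos(0.97865) ≈ 11.9°.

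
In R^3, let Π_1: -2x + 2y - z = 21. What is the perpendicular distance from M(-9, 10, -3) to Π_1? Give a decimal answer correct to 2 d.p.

6.67

n·M − d = (-2)·(-9) + (2)·(10) + (-1)·(-3) − 21 = 20; |n| = √9.
Distance = |20| / √9 = 20/√9 ≈ 6.67.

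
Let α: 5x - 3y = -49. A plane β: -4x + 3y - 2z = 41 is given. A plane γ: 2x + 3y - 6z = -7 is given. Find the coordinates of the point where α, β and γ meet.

Solving the 3×3 linear system 5x - 3y = -49, -4x + 3y - 2z = 41, 2x + 3y - 6z = -7 (e.g. by elimination or Cramer's rule, determinant = 24) gives (-8, 3, 0).

(-8, 3, 0)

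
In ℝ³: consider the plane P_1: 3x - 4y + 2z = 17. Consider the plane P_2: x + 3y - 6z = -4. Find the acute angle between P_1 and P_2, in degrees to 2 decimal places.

cos θ = |n₁·n₂| / (|n₁||n₂|) = |-21| / (√29 · √46).
θ = arccos(0.57496) ≈ 54.90°.

54.90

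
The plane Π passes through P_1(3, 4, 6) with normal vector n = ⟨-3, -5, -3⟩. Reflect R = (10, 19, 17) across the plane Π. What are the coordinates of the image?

(-8, -11, -1)

Π: n·r = n·P_1 gives -3x - 5y - 3z = -47.
λ = (n·R − d)/|n|² = (-176 − (-47))/43 = -3.
Reflection = R − 2λn = (10, 19, 17) − (-6)·(-3, -5, -3) = (-8, -11, -1).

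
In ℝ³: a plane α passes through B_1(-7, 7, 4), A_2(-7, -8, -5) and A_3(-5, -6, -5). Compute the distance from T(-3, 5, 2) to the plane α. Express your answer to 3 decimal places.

1.220

B_1A_2 = (0, -15, -9), B_1A_3 = (2, -13, -9); a normal to α is B_1A_2 × B_1A_3 = (18, -18, 30).
Using B_1: α has equation 18x - 18y + 30z = -132.
n·T − d = (18)·(-3) + (-18)·(5) + (30)·(2) − (-132) = 48; |n| = √1548.
Distance = |48| / √1548 = 48/√1548 ≈ 1.220.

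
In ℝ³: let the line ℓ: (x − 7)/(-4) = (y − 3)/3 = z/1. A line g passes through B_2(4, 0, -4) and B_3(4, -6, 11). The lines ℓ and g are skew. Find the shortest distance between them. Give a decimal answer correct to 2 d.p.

ℓ has direction (-4, 3, 1) through (7, 3, 0).
A direction vector for g is B_3 − B_2 = (0, -6, 15).
Common perpendicular direction n = (-4, 3, 1) × (0, -6, 15) = (51, 60, 24).
With w = (4, 0, -4) − (7, 3, 0) = (-3, -3, -4), w · n = -429.
Distance = |w · n| / |n| = |-429| / √6777 ≈ 5.21.

5.21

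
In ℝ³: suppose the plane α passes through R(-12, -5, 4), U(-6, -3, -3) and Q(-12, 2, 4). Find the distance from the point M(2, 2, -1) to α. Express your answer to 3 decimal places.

7.376

RU = (6, 2, -7), RQ = (0, 7, 0); a normal to α is RU × RQ = (49, 0, 42).
Using R: α has equation 49x + 42z = -420.
n·M − d = (49)·(2) + (0)·(2) + (42)·(-1) − (-420) = 476; |n| = √4165.
Distance = |476| / √4165 = 476/√4165 ≈ 7.376.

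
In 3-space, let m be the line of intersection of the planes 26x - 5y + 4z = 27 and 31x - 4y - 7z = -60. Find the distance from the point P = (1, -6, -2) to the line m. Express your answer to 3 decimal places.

Direction of m: (26, -5, 4) × (31, -4, -7) = (51, 306, 51).
A point on m: solving the two plane equations with x = -1 gives (-1, -5, 7).
Taking (-1, -5, 7) on m with direction v = (51, 306, 51): w = P − (-1, -5, 7) = (2, -1, -9), and w × v = (2703, -561, 663).
Distance = |w × v| / |v| = √8060499 / √98838 ≈ 9.031.

9.031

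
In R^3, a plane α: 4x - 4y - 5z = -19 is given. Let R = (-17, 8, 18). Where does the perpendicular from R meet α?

Foot = R − λn with λ = (n·R − d)/|n|² = (-190 − (-19))/57 = -3.
Foot = (-17, 8, 18) − (-3)·(4, -4, -5) = (-5, -4, 3).

(-5, -4, 3)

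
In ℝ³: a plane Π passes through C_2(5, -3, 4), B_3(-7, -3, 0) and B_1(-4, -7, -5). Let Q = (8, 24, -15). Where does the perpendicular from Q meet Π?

C_2B_3 = (-12, 0, -4), C_2B_1 = (-9, -4, -9); a normal to Π is C_2B_3 × C_2B_1 = (-16, -72, 48).
Using C_2: Π has equation -16x - 72y + 48z = 328.
Foot = Q − λn with λ = (n·Q − d)/|n|² = (-2576 − 328)/7744 = -3/8.
Foot = (8, 24, -15) − (-3/8)·(-16, -72, 48) = (2, -3, 3).

(2, -3, 3)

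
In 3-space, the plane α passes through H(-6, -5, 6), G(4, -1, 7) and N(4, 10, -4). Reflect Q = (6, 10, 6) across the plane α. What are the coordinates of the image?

HG = (10, 4, 1), HN = (10, 15, -10); a normal to α is HG × HN = (-55, 110, 110).
Using H: α has equation -55x + 110y + 110z = 440.
λ = (n·Q − d)/|n|² = (1430 − 440)/27225 = 2/55.
Reflection = Q − 2λn = (6, 10, 6) − (4/55)·(-55, 110, 110) = (10, 2, -2).

(10, 2, -2)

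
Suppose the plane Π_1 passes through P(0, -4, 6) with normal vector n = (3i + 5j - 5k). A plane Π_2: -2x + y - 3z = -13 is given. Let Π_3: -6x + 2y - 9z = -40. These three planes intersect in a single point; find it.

Π_1: n·r = n·P gives 3x + 5y - 5z = -50.
Solving the 3×3 linear system 3x + 5y - 5z = -50, -2x + y - 3z = -13, -6x + 2y - 9z = -40 (e.g. by elimination or Cramer's rule, determinant = -19) gives (-5, 1, 8).

(-5, 1, 8)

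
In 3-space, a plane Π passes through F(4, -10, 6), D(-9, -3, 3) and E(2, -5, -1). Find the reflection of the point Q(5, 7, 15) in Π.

FD = (-13, 7, -3), FE = (-2, 5, -7); a normal to Π is FD × FE = (-34, -85, -51).
Using F: Π has equation -34x - 85y - 51z = 408.
λ = (n·Q − d)/|n|² = (-1530 − 408)/10982 = -3/17.
Reflection = Q − 2λn = (5, 7, 15) − (-6/17)·(-34, -85, -51) = (-7, -23, -3).

(-7, -23, -3)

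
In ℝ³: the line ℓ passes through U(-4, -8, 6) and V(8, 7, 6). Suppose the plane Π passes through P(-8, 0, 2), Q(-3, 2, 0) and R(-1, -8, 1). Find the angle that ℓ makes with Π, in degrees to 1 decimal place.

A direction vector for ℓ is V − U = (12, 15, 0).
PQ = (5, 2, -2), PR = (7, -8, -1); a normal to Π is PQ × PR = (-18, -9, -54).
Using P: Π has equation -18x - 9y - 54z = 36.
sin θ = |n·v| / (|n||v|) = |-351| / (√3321 · √369) = 0.31707.
θ ≈ 18.5°.

18.5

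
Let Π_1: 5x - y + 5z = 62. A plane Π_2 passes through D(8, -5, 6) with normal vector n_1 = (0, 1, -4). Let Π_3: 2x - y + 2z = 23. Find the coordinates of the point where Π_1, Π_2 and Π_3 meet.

Π_2: n_1·r = n_1·D gives y - 4z = -29.
Solving the 3×3 linear system 5x - y + 5z = 62, y - 4z = -29, 2x - y + 2z = 23 (e.g. by elimination or Cramer's rule, determinant = -12) gives (5, 3, 8).

(5, 3, 8)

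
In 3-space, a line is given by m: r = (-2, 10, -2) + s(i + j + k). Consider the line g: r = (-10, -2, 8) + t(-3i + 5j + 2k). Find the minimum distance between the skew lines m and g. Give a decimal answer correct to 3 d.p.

16.567

Common perpendicular direction n = (1, 1, 1) × (-3, 5, 2) = (-3, -5, 8).
With w = (-10, -2, 8) − (-2, 10, -2) = (-8, -12, 10), w · n = 164.
Distance = |w · n| / |n| = |164| / √98 ≈ 16.567.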